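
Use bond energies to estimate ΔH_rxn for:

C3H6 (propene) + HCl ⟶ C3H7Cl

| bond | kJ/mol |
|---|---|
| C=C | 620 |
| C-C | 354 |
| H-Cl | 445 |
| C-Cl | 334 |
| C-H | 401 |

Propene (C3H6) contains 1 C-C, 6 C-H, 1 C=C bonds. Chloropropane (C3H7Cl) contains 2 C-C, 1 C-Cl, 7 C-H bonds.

Bonds broken (reactants):
  C-C: 1 × 354 = 354
  C-H: 6 × 401 = 2406
  C=C: 1 × 620 = 620
  H-Cl: 1 × 445 = 445
  Σ(broken) = 3825 kJ
Bonds formed (products):
  C-C: 2 × 354 = 708
  C-Cl: 1 × 334 = 334
  C-H: 7 × 401 = 2807
  Σ(formed) = 3849 kJ
ΔH = Σ(broken) − Σ(formed) = 3825 − 3849 = −24 kJ

ΔH ≈ −24 kJ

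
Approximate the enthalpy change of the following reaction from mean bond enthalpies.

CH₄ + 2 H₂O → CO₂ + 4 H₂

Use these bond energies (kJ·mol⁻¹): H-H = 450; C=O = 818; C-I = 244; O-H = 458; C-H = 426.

ΔH ≈ +100 kJ

Bonds broken (reactants):
  C-H: 4 × 426 = 1704
  O-H: 4 × 458 = 1832
  Σ(broken) = 3536 kJ
Bonds formed (products):
  C=O: 2 × 818 = 1636
  H-H: 4 × 450 = 1800
  Σ(formed) = 3436 kJ
ΔH = Σ(broken) − Σ(formed) = 3536 − 3436 = +100 kJ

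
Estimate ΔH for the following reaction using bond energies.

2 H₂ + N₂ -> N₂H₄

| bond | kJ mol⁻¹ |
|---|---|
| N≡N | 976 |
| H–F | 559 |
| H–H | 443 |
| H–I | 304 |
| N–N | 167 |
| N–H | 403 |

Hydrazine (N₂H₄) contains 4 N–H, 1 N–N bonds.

Bonds broken (reactants):
  H–H: 2 × 443 = 886
  N≡N: 1 × 976 = 976
  Σ(broken) = 1862 kJ
Bonds formed (products):
  N–H: 4 × 403 = 1612
  N–N: 1 × 167 = 167
  Σ(formed) = 1779 kJ
ΔH = Σ(broken) − Σ(formed) = 1862 − 1779 = +83 kJ

ΔH ≈ +83 kJ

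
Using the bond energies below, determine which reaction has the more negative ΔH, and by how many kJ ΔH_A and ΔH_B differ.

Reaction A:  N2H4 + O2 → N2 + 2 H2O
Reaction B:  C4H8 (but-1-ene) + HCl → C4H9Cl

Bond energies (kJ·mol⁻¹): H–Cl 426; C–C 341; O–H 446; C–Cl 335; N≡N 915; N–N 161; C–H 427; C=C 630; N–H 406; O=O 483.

Reaction A:
  Bonds broken (reactants):
    N–H: 4 × 406 = 1624
    N–N: 1 × 161 = 161
    O=O: 1 × 483 = 483
    Σ(broken) = 2268 kJ
  Bonds formed (products):
    N≡N: 1 × 915 = 915
    O–H: 4 × 446 = 1784
    Σ(formed) = 2699 kJ
  ΔH_A = 2268 − 2699 = −431 kJ
Reaction B:
  Bonds broken (reactants):
    C–C: 2 × 341 = 682
    C–H: 8 × 427 = 3416
    C=C: 1 × 630 = 630
    H–Cl: 1 × 426 = 426
    Σ(broken) = 5154 kJ
  Bonds formed (products):
    C–C: 3 × 341 = 1023
    C–Cl: 1 × 335 = 335
    C–H: 9 × 427 = 3843
    Σ(formed) = 5201 kJ
  ΔH_B = 5154 − 5201 = −47 kJ
ΔH_A − ΔH_B = −384 kJ, so reaction A has the more negative ΔH; |ΔH_A − ΔH_B| = 384 kJ.

Reaction A, by 384 kJ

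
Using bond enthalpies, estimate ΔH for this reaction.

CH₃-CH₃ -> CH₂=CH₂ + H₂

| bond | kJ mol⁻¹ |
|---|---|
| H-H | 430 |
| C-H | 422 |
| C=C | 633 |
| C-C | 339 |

ΔH ≈ +120 kJ

Bonds broken (reactants):
  C-C: 1 × 339 = 339
  C-H: 6 × 422 = 2532
  Σ(broken) = 2871 kJ
Bonds formed (products):
  C-H: 4 × 422 = 1688
  C=C: 1 × 633 = 633
  H-H: 1 × 430 = 430
  Σ(formed) = 2751 kJ
ΔH = Σ(broken) − Σ(formed) = 2871 − 2751 = +120 kJ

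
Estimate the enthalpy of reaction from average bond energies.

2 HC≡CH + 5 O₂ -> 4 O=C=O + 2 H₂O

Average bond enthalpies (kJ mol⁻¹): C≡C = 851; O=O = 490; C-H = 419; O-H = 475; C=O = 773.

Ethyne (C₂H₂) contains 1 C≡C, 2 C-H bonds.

ΔH ≈ −2256 kJ

Bonds broken (reactants):
  C≡C: 2 × 851 = 1702
  C-H: 4 × 419 = 1676
  O=O: 5 × 490 = 2450
  Σ(broken) = 5828 kJ
Bonds formed (products):
  C=O: 8 × 773 = 6184
  O-H: 4 × 475 = 1900
  Σ(formed) = 8084 kJ
ΔH = Σ(broken) − Σ(formed) = 5828 − 8084 = −2256 kJ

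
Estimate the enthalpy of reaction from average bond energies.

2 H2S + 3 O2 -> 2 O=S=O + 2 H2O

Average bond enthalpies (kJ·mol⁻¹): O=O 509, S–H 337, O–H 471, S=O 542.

Bonds broken (reactants):
  O=O: 3 × 509 = 1527
  S–H: 4 × 337 = 1348
  Σ(broken) = 2875 kJ
Bonds formed (products):
  O–H: 4 × 471 = 1884
  S=O: 4 × 542 = 2168
  Σ(formed) = 4052 kJ
ΔH = Σ(broken) − Σ(formed) = 2875 − 4052 = −1177 kJ

ΔH ≈ −1177 kJ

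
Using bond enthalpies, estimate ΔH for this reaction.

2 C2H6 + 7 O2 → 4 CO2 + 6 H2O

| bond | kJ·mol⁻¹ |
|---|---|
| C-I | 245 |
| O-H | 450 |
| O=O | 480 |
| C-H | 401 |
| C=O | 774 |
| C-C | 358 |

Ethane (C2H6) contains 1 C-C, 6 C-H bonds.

ΔH ≈ −2704 kJ

Bonds broken (reactants):
  C-C: 2 × 358 = 716
  C-H: 12 × 401 = 4812
  O=O: 7 × 480 = 3360
  Σ(broken) = 8888 kJ
Bonds formed (products):
  C=O: 8 × 774 = 6192
  O-H: 12 × 450 = 5400
  Σ(formed) = 11592 kJ
ΔH = Σ(broken) − Σ(formed) = 8888 − 11592 = −2704 kJ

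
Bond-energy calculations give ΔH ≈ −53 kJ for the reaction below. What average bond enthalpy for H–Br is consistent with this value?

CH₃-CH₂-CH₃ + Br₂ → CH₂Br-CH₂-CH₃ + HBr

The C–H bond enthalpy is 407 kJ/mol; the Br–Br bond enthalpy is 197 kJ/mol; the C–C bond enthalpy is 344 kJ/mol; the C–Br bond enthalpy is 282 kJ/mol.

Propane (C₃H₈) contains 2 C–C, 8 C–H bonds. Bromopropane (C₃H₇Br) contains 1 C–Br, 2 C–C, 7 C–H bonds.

Let D be the H–Br bond energy.
Σ(broken) = 1×197 + 2×344 + 8×407 = 4141
Σ(formed) = 1×282 + 2×344 + 7×407 + 1×D = 3819 + D
ΔH = Σ(broken) − Σ(formed) = (4141) − (3819 + D) = +322 − D
Setting this equal to −53 kJ gives D = 375 kJ/mol.

D(H–Br) ≈ 375 kJ/mol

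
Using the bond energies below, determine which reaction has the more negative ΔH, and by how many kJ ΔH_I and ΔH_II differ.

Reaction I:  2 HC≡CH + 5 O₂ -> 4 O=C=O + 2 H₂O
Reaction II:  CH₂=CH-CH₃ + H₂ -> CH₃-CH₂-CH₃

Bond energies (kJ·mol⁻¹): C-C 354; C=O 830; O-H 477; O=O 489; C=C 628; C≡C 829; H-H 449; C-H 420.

Reaction I:
  Bonds broken (reactants):
    C≡C: 2 × 829 = 1658
    C-H: 4 × 420 = 1680
    O=O: 5 × 489 = 2445
    Σ(broken) = 5783 kJ
  Bonds formed (products):
    C=O: 8 × 830 = 6640
    O-H: 4 × 477 = 1908
    Σ(formed) = 8548 kJ
  ΔH_I = 5783 − 8548 = −2765 kJ
Reaction II:
  Bonds broken (reactants):
    C-C: 1 × 354 = 354
    C-H: 6 × 420 = 2520
    C=C: 1 × 628 = 628
    H-H: 1 × 449 = 449
    Σ(broken) = 3951 kJ
  Bonds formed (products):
    C-C: 2 × 354 = 708
    C-H: 8 × 420 = 3360
    Σ(formed) = 4068 kJ
  ΔH_II = 3951 − 4068 = −117 kJ
ΔH_I − ΔH_II = −2648 kJ, so reaction I has the more negative ΔH; |ΔH_I − ΔH_II| = 2648 kJ.

Reaction I, by 2648 kJ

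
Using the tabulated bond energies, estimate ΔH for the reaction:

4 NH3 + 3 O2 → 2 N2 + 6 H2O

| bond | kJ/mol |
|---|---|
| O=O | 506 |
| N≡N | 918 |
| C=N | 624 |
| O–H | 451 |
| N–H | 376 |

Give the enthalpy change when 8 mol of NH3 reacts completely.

Bonds broken (reactants):
  N–H: 12 × 376 = 4512
  O=O: 3 × 506 = 1518
  Σ(broken) = 6030 kJ
Bonds formed (products):
  N≡N: 2 × 918 = 1836
  O–H: 12 × 451 = 5412
  Σ(formed) = 7248 kJ
ΔH = Σ(broken) − Σ(formed) = 6030 − 7248 = −1218 kJ
For 2× the reaction as written: 2 × (−1218) = −2436 kJ

ΔH = −2436 kJ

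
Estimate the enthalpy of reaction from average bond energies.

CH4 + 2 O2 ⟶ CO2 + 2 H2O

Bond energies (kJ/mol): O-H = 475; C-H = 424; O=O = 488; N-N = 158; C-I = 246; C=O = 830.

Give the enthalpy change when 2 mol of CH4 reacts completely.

ΔH = −1776 kJ

Bonds broken (reactants):
  C-H: 4 × 424 = 1696
  O=O: 2 × 488 = 976
  Σ(broken) = 2672 kJ
Bonds formed (products):
  C=O: 2 × 830 = 1660
  O-H: 4 × 475 = 1900
  Σ(formed) = 3560 kJ
ΔH = Σ(broken) − Σ(formed) = 2672 − 3560 = −888 kJ
For 2× the reaction as written: 2 × (−888) = −1776 kJ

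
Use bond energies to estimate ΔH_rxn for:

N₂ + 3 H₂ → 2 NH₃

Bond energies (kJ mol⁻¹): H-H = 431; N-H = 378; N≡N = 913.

Bonds broken (reactants):
  H-H: 3 × 431 = 1293
  N≡N: 1 × 913 = 913
  Σ(broken) = 2206 kJ
Bonds formed (products):
  N-H: 6 × 378 = 2268
  Σ(formed) = 2268 kJ
ΔH = Σ(broken) − Σ(formed) = 2206 − 2268 = −62 kJ

ΔH ≈ −62 kJ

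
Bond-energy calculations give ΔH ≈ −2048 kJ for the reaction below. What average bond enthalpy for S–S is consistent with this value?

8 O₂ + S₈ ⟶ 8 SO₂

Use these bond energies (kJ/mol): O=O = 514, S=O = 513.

Let D be the S–S bond energy.
Σ(broken) = 8×514 + 8×D = 4112 + 8D
Σ(formed) = 16×513 = 8208
ΔH = Σ(broken) − Σ(formed) = (4112 + 8D) − (8208) = −4096 + 8D
Setting this equal to −2048 kJ gives 8D = 2048, so D = 256 kJ/mol.

D(S–S) ≈ 256 kJ/mol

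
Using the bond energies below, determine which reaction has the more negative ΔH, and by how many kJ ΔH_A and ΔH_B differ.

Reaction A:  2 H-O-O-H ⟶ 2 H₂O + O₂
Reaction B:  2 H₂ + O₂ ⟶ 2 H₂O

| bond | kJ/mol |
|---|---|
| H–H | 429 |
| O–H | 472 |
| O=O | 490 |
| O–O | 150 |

Reaction B, by 350 kJ

Reaction A:
  Bonds broken (reactants):
    O–H: 4 × 472 = 1888
    O–O: 2 × 150 = 300
    Σ(broken) = 2188 kJ
  Bonds formed (products):
    O–H: 4 × 472 = 1888
    O=O: 1 × 490 = 490
    Σ(formed) = 2378 kJ
  ΔH_A = 2188 − 2378 = −190 kJ
Reaction B:
  Bonds broken (reactants):
    H–H: 2 × 429 = 858
    O=O: 1 × 490 = 490
    Σ(broken) = 1348 kJ
  Bonds formed (products):
    O–H: 4 × 472 = 1888
    Σ(formed) = 1888 kJ
  ΔH_B = 1348 − 1888 = −540 kJ
ΔH_A − ΔH_B = +350 kJ, so reaction B has the more negative ΔH; |ΔH_A − ΔH_B| = 350 kJ.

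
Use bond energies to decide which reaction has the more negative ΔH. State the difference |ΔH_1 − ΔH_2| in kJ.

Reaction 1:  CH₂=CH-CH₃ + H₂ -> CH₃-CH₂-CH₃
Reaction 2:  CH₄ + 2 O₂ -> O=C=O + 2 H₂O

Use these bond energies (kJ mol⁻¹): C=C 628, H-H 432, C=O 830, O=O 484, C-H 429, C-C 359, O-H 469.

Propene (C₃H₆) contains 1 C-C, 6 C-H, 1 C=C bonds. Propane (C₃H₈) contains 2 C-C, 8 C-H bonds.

Reaction 1:
  Bonds broken (reactants):
    C-C: 1 × 359 = 359
    C-H: 6 × 429 = 2574
    C=C: 1 × 628 = 628
    H-H: 1 × 432 = 432
    Σ(broken) = 3993 kJ
  Bonds formed (products):
    C-C: 2 × 359 = 718
    C-H: 8 × 429 = 3432
    Σ(formed) = 4150 kJ
  ΔH_1 = 3993 − 4150 = −157 kJ
Reaction 2:
  Bonds broken (reactants):
    C-H: 4 × 429 = 1716
    O=O: 2 × 484 = 968
    Σ(broken) = 2684 kJ
  Bonds formed (products):
    C=O: 2 × 830 = 1660
    O-H: 4 × 469 = 1876
    Σ(formed) = 3536 kJ
  ΔH_2 = 2684 − 3536 = −852 kJ
ΔH_1 − ΔH_2 = +695 kJ, so reaction 2 has the more negative ΔH; |ΔH_1 − ΔH_2| = 695 kJ.

Reaction 2, by 695 kJ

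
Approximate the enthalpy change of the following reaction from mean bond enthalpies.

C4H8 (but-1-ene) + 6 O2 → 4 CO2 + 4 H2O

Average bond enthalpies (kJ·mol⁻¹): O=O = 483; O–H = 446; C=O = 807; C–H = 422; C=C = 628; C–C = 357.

ΔH ≈ −2408 kJ

Bonds broken (reactants):
  C–C: 2 × 357 = 714
  C–H: 8 × 422 = 3376
  C=C: 1 × 628 = 628
  O=O: 6 × 483 = 2898
  Σ(broken) = 7616 kJ
Bonds formed (products):
  C=O: 8 × 807 = 6456
  O–H: 8 × 446 = 3568
  Σ(formed) = 10024 kJ
ΔH = Σ(broken) − Σ(formed) = 7616 − 10024 = −2408 kJ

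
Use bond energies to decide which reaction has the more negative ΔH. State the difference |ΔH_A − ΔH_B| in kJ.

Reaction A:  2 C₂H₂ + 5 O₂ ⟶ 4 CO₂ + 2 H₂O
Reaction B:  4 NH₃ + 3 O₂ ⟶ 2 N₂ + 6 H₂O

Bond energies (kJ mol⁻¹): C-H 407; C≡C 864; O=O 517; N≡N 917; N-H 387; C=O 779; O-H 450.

Reaction A:
  Bonds broken (reactants):
    C≡C: 2 × 864 = 1728
    C-H: 4 × 407 = 1628
    O=O: 5 × 517 = 2585
    Σ(broken) = 5941 kJ
  Bonds formed (products):
    C=O: 8 × 779 = 6232
    O-H: 4 × 450 = 1800
    Σ(formed) = 8032 kJ
  ΔH_A = 5941 − 8032 = −2091 kJ
Reaction B:
  Bonds broken (reactants):
    N-H: 12 × 387 = 4644
    O=O: 3 × 517 = 1551
    Σ(broken) = 6195 kJ
  Bonds formed (products):
    N≡N: 2 × 917 = 1834
    O-H: 12 × 450 = 5400
    Σ(formed) = 7234 kJ
  ΔH_B = 6195 − 7234 = −1039 kJ
ΔH_A − ΔH_B = −1052 kJ, so reaction A has the more negative ΔH; |ΔH_A − ΔH_B| = 1052 kJ.

Reaction A, by 1052 kJ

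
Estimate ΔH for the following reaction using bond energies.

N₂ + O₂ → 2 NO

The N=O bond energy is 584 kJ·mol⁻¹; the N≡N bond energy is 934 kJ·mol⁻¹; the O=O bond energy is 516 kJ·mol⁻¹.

Bonds broken (reactants):
  N≡N: 1 × 934 = 934
  O=O: 1 × 516 = 516
  Σ(broken) = 1450 kJ
Bonds formed (products):
  N=O: 2 × 584 = 1168
  Σ(formed) = 1168 kJ
ΔH = Σ(broken) − Σ(formed) = 1450 − 1168 = +282 kJ

ΔH ≈ +282 kJ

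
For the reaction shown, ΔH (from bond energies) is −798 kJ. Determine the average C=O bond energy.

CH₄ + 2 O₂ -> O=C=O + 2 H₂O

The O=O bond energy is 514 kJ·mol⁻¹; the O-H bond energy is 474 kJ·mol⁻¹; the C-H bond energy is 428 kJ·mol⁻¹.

D(C=O) ≈ 821 kJ/mol

Let D be the C=O bond energy.
Σ(broken) = 4×428 + 2×514 = 2740
Σ(formed) = 2×D + 4×474 = 1896 + 2D
ΔH = Σ(broken) − Σ(formed) = (2740) − (1896 + 2D) = +844 − 2D
Setting this equal to −798 kJ gives 2D = 1642, so D = 821 kJ/mol.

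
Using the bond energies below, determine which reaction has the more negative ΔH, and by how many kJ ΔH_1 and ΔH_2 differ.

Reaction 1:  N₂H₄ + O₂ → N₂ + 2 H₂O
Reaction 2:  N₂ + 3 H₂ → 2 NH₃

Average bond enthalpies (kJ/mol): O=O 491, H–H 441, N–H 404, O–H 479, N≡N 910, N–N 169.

Reaction 1:
  Bonds broken (reactants):
    N–H: 4 × 404 = 1616
    N–N: 1 × 169 = 169
    O=O: 1 × 491 = 491
    Σ(broken) = 2276 kJ
  Bonds formed (products):
    N≡N: 1 × 910 = 910
    O–H: 4 × 479 = 1916
    Σ(formed) = 2826 kJ
  ΔH_1 = 2276 − 2826 = −550 kJ
Reaction 2:
  Bonds broken (reactants):
    H–H: 3 × 441 = 1323
    N≡N: 1 × 910 = 910
    Σ(broken) = 2233 kJ
  Bonds formed (products):
    N–H: 6 × 404 = 2424
    Σ(formed) = 2424 kJ
  ΔH_2 = 2233 − 2424 = −191 kJ
ΔH_1 − ΔH_2 = −359 kJ, so reaction 1 has the more negative ΔH; |ΔH_1 − ΔH_2| = 359 kJ.

Reaction 1, by 359 kJ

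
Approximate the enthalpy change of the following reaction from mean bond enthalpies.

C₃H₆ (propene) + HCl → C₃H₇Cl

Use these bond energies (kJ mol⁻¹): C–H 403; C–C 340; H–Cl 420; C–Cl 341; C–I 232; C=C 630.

Bonds broken (reactants):
  C–C: 1 × 340 = 340
  C–H: 6 × 403 = 2418
  C=C: 1 × 630 = 630
  H–Cl: 1 × 420 = 420
  Σ(broken) = 3808 kJ
Bonds formed (products):
  C–C: 2 × 340 = 680
  C–Cl: 1 × 341 = 341
  C–H: 7 × 403 = 2821
  Σ(formed) = 3842 kJ
ΔH = Σ(broken) − Σ(formed) = 3808 − 3842 = −34 kJ

ΔH ≈ −34 kJ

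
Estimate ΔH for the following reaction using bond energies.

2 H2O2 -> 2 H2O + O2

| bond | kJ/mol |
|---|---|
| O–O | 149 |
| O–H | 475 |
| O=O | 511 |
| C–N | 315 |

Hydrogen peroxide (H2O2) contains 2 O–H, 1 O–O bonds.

Bonds broken (reactants):
  O–H: 4 × 475 = 1900
  O–O: 2 × 149 = 298
  Σ(broken) = 2198 kJ
Bonds formed (products):
  O–H: 4 × 475 = 1900
  O=O: 1 × 511 = 511
  Σ(formed) = 2411 kJ
ΔH = Σ(broken) − Σ(formed) = 2198 − 2411 = −213 kJ

ΔH ≈ −213 kJ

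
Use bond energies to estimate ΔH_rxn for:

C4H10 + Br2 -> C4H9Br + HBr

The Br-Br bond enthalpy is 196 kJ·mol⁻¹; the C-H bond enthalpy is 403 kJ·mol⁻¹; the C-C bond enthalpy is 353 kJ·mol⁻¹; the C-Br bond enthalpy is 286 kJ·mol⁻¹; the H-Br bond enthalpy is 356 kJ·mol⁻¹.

Bonds broken (reactants):
  Br-Br: 1 × 196 = 196
  C-C: 3 × 353 = 1059
  C-H: 10 × 403 = 4030
  Σ(broken) = 5285 kJ
Bonds formed (products):
  C-Br: 1 × 286 = 286
  C-C: 3 × 353 = 1059
  C-H: 9 × 403 = 3627
  H-Br: 1 × 356 = 356
  Σ(formed) = 5328 kJ
ΔH = Σ(broken) − Σ(formed) = 5285 − 5328 = −43 kJ

ΔH ≈ −43 kJ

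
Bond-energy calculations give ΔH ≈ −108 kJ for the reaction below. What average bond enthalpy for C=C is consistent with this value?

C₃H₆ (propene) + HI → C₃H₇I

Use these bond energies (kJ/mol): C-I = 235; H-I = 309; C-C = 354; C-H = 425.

Let D be the C=C bond energy.
Σ(broken) = 1×354 + 6×425 + 1×D + 1×309 = 3213 + D
Σ(formed) = 2×354 + 7×425 + 1×235 = 3918
ΔH = Σ(broken) − Σ(formed) = (3213 + D) − (3918) = −705 + D
Setting this equal to −108 kJ gives D = 597 kJ/mol.

D(C=C) ≈ 597 kJ/mol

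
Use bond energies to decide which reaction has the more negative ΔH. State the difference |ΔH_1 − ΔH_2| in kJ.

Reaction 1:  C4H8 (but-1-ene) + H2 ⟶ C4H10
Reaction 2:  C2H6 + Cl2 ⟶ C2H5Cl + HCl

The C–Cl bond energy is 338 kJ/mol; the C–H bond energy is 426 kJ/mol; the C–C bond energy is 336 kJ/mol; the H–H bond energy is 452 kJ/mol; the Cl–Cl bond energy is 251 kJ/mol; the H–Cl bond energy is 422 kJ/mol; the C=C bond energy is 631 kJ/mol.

Reaction 1:
  Bonds broken (reactants):
    C–C: 2 × 336 = 672
    C–H: 8 × 426 = 3408
    C=C: 1 × 631 = 631
    H–H: 1 × 452 = 452
    Σ(broken) = 5163 kJ
  Bonds formed (products):
    C–C: 3 × 336 = 1008
    C–H: 10 × 426 = 4260
    Σ(formed) = 5268 kJ
  ΔH_1 = 5163 − 5268 = −105 kJ
Reaction 2:
  Bonds broken (reactants):
    C–C: 1 × 336 = 336
    C–H: 6 × 426 = 2556
    Cl–Cl: 1 × 251 = 251
    Σ(broken) = 3143 kJ
  Bonds formed (products):
    C–C: 1 × 336 = 336
    C–Cl: 1 × 338 = 338
    C–H: 5 × 426 = 2130
    H–Cl: 1 × 422 = 422
    Σ(formed) = 3226 kJ
  ΔH_2 = 3143 − 3226 = −83 kJ
ΔH_1 − ΔH_2 = −22 kJ, so reaction 1 has the more negative ΔH; |ΔH_1 − ΔH_2| = 22 kJ.

Reaction 1, by 22 kJ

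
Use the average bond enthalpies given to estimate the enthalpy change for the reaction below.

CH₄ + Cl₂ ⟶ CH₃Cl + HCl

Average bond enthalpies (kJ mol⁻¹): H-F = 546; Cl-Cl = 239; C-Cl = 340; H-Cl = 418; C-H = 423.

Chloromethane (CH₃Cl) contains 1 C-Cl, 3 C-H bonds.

Bonds broken (reactants):
  C-H: 4 × 423 = 1692
  Cl-Cl: 1 × 239 = 239
  Σ(broken) = 1931 kJ
Bonds formed (products):
  C-Cl: 1 × 340 = 340
  C-H: 3 × 423 = 1269
  H-Cl: 1 × 418 = 418
  Σ(formed) = 2027 kJ
ΔH = Σ(broken) − Σ(formed) = 1931 − 2027 = −96 kJ

ΔH ≈ −96 kJ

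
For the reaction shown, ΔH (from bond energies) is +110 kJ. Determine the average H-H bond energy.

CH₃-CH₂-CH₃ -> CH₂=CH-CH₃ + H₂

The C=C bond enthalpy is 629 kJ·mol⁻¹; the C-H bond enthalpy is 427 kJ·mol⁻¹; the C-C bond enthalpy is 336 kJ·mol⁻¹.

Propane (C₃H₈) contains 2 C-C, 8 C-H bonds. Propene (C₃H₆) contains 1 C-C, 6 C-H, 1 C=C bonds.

Let D be the H-H bond energy.
Σ(broken) = 2×336 + 8×427 = 4088
Σ(formed) = 1×336 + 6×427 + 1×629 + 1×D = 3527 + D
ΔH = Σ(broken) − Σ(formed) = (4088) − (3527 + D) = +561 − D
Setting this equal to +110 kJ gives D = 451 kJ/mol.

D(H-H) ≈ 451 kJ/mol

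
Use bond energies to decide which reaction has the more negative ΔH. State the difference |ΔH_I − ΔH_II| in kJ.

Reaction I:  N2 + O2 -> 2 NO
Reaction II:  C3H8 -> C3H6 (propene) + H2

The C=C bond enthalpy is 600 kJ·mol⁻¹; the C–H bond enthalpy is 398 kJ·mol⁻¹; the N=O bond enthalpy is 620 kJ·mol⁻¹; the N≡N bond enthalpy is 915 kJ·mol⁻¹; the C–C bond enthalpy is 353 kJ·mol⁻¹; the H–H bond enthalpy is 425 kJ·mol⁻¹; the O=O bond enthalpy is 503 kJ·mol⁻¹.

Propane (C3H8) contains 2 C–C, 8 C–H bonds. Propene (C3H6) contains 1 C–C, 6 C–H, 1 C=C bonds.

Reaction I:
  Bonds broken (reactants):
    N≡N: 1 × 915 = 915
    O=O: 1 × 503 = 503
    Σ(broken) = 1418 kJ
  Bonds formed (products):
    N=O: 2 × 620 = 1240
    Σ(formed) = 1240 kJ
  ΔH_I = 1418 − 1240 = +178 kJ
Reaction II:
  Bonds broken (reactants):
    C–C: 2 × 353 = 706
    C–H: 8 × 398 = 3184
    Σ(broken) = 3890 kJ
  Bonds formed (products):
    C–C: 1 × 353 = 353
    C–H: 6 × 398 = 2388
    C=C: 1 × 600 = 600
    H–H: 1 × 425 = 425
    Σ(formed) = 3766 kJ
  ΔH_II = 3890 − 3766 = +124 kJ
ΔH_I − ΔH_II = +54 kJ, so reaction II has the more negative ΔH; |ΔH_I − ΔH_II| = 54 kJ.

Reaction II, by 54 kJ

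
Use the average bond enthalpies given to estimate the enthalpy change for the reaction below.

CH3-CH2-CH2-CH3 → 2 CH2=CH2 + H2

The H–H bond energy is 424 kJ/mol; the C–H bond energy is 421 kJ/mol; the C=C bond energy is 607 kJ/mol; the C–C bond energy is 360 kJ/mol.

Bonds broken (reactants):
  C–C: 3 × 360 = 1080
  C–H: 10 × 421 = 4210
  Σ(broken) = 5290 kJ
Bonds formed (products):
  C–H: 8 × 421 = 3368
  C=C: 2 × 607 = 1214
  H–H: 1 × 424 = 424
  Σ(formed) = 5006 kJ
ΔH = Σ(broken) − Σ(formed) = 5290 − 5006 = +284 kJ

ΔH ≈ +284 kJ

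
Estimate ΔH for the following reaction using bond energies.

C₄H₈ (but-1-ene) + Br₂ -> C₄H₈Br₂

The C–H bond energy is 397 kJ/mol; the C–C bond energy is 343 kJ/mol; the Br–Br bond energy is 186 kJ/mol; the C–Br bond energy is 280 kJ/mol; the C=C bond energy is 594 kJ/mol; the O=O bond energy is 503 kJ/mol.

ΔH ≈ −123 kJ

Bonds broken (reactants):
  Br–Br: 1 × 186 = 186
  C–C: 2 × 343 = 686
  C–H: 8 × 397 = 3176
  C=C: 1 × 594 = 594
  Σ(broken) = 4642 kJ
Bonds formed (products):
  C–Br: 2 × 280 = 560
  C–C: 3 × 343 = 1029
  C–H: 8 × 397 = 3176
  Σ(formed) = 4765 kJ
ΔH = Σ(broken) − Σ(formed) = 4642 − 4765 = −123 kJ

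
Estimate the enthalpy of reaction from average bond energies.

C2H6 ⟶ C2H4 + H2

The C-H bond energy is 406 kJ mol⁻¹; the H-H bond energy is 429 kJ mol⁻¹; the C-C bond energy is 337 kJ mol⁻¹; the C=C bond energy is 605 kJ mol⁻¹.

ΔH ≈ +115 kJ

Bonds broken (reactants):
  C-C: 1 × 337 = 337
  C-H: 6 × 406 = 2436
  Σ(broken) = 2773 kJ
Bonds formed (products):
  C-H: 4 × 406 = 1624
  C=C: 1 × 605 = 605
  H-H: 1 × 429 = 429
  Σ(formed) = 2658 kJ
ΔH = Σ(broken) − Σ(formed) = 2773 − 2658 = +115 kJ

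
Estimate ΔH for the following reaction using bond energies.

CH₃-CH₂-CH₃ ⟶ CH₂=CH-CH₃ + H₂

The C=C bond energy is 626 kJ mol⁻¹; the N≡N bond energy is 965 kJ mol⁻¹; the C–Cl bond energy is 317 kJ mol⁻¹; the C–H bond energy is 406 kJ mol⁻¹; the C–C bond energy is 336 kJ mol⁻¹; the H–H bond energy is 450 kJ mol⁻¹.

ΔH ≈ +72 kJ

Bonds broken (reactants):
  C–C: 2 × 336 = 672
  C–H: 8 × 406 = 3248
  Σ(broken) = 3920 kJ
Bonds formed (products):
  C–C: 1 × 336 = 336
  C–H: 6 × 406 = 2436
  C=C: 1 × 626 = 626
  H–H: 1 × 450 = 450
  Σ(formed) = 3848 kJ
ΔH = Σ(broken) − Σ(formed) = 3920 − 3848 = +72 kJ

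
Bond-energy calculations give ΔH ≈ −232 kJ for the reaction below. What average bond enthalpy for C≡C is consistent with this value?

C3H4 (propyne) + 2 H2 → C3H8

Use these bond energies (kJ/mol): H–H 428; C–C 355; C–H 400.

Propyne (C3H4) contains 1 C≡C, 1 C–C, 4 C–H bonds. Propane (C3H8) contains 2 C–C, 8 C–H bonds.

D(C≡C) ≈ 867 kJ/mol

Let D be the C≡C bond energy.
Σ(broken) = 1×D + 1×355 + 4×400 + 2×428 = 2811 + D
Σ(formed) = 2×355 + 8×400 = 3910
ΔH = Σ(broken) − Σ(formed) = (2811 + D) − (3910) = −1099 + D
Setting this equal to −232 kJ gives D = 867 kJ/mol.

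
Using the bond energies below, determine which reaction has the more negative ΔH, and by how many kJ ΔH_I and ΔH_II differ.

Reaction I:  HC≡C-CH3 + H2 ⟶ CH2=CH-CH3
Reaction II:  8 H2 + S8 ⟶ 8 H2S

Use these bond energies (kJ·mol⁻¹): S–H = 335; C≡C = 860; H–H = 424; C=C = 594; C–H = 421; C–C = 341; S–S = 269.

Reaction I:
  Bonds broken (reactants):
    C≡C: 1 × 860 = 860
    C–C: 1 × 341 = 341
    C–H: 4 × 421 = 1684
    H–H: 1 × 424 = 424
    Σ(broken) = 3309 kJ
  Bonds formed (products):
    C–C: 1 × 341 = 341
    C–H: 6 × 421 = 2526
    C=C: 1 × 594 = 594
    Σ(formed) = 3461 kJ
  ΔH_I = 3309 − 3461 = −152 kJ
Reaction II:
  Bonds broken (reactants):
    H–H: 8 × 424 = 3392
    S–S: 8 × 269 = 2152
    Σ(broken) = 5544 kJ
  Bonds formed (products):
    S–H: 16 × 335 = 5360
    Σ(formed) = 5360 kJ
  ΔH_II = 5544 − 5360 = +184 kJ
ΔH_I − ΔH_II = −336 kJ, so reaction I has the more negative ΔH; |ΔH_I − ΔH_II| = 336 kJ.

Reaction I, by 336 kJ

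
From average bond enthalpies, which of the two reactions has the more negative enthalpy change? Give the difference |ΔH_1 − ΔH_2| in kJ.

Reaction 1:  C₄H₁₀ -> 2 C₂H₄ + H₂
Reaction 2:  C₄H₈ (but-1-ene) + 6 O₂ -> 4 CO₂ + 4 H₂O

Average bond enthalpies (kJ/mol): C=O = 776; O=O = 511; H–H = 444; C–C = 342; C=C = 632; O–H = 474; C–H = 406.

Reaction 1:
  Bonds broken (reactants):
    C–C: 3 × 342 = 1026
    C–H: 10 × 406 = 4060
    Σ(broken) = 5086 kJ
  Bonds formed (products):
    C–H: 8 × 406 = 3248
    C=C: 2 × 632 = 1264
    H–H: 1 × 444 = 444
    Σ(formed) = 4956 kJ
  ΔH_1 = 5086 − 4956 = +130 kJ
Reaction 2:
  Bonds broken (reactants):
    C–C: 2 × 342 = 684
    C–H: 8 × 406 = 3248
    C=C: 1 × 632 = 632
    O=O: 6 × 511 = 3066
    Σ(broken) = 7630 kJ
  Bonds formed (products):
    C=O: 8 × 776 = 6208
    O–H: 8 × 474 = 3792
    Σ(formed) = 10000 kJ
  ΔH_2 = 7630 − 10000 = −2370 kJ
ΔH_1 − ΔH_2 = +2500 kJ, so reaction 2 has the more negative ΔH; |ΔH_1 − ΔH_2| = 2500 kJ.

Reaction 2, by 2500 kJ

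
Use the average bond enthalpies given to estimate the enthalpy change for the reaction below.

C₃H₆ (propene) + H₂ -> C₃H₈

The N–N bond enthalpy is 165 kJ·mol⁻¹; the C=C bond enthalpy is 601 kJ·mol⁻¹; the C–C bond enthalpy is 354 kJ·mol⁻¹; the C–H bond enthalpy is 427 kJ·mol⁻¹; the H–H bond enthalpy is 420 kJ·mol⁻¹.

ΔH ≈ −187 kJ

Bonds broken (reactants):
  C–C: 1 × 354 = 354
  C–H: 6 × 427 = 2562
  C=C: 1 × 601 = 601
  H–H: 1 × 420 = 420
  Σ(broken) = 3937 kJ
Bonds formed (products):
  C–C: 2 × 354 = 708
  C–H: 8 × 427 = 3416
  Σ(formed) = 4124 kJ
ΔH = Σ(broken) − Σ(formed) = 3937 − 4124 = −187 kJ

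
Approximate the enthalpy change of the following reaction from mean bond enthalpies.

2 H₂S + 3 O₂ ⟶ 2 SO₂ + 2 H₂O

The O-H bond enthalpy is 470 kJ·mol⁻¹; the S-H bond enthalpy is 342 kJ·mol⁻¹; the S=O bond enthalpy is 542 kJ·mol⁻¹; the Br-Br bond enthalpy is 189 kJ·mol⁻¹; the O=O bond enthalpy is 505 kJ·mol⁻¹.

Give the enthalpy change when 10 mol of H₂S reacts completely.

ΔH = −5825 kJ

Bonds broken (reactants):
  O=O: 3 × 505 = 1515
  S-H: 4 × 342 = 1368
  Σ(broken) = 2883 kJ
Bonds formed (products):
  O-H: 4 × 470 = 1880
  S=O: 4 × 542 = 2168
  Σ(formed) = 4048 kJ
ΔH = Σ(broken) − Σ(formed) = 2883 − 4048 = −1165 kJ
For 5× the reaction as written: 5 × (−1165) = −5825 kJ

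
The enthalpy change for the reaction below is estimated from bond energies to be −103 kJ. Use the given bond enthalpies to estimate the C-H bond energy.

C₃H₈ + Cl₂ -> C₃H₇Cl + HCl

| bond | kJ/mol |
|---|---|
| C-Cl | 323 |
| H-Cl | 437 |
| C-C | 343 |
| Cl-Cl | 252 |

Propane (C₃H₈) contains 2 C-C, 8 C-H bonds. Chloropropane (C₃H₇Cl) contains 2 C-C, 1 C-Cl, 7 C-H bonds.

Let D be the C-H bond energy.
Σ(broken) = 2×343 + 8×D + 1×252 = 938 + 8D
Σ(formed) = 2×343 + 1×323 + 7×D + 1×437 = 1446 + 7D
ΔH = Σ(broken) − Σ(formed) = (938 + 8D) − (1446 + 7D) = −508 + D
Setting this equal to −103 kJ gives D = 405 kJ/mol.

D(C-H) ≈ 405 kJ/mol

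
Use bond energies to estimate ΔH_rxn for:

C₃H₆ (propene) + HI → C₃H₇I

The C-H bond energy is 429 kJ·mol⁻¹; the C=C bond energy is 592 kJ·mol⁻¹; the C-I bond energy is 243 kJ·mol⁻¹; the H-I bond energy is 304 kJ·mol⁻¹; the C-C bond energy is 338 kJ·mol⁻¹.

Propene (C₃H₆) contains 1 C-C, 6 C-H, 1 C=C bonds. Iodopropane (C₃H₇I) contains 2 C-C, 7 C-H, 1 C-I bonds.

ΔH ≈ −114 kJ

Bonds broken (reactants):
  C-C: 1 × 338 = 338
  C-H: 6 × 429 = 2574
  C=C: 1 × 592 = 592
  H-I: 1 × 304 = 304
  Σ(broken) = 3808 kJ
Bonds formed (products):
  C-C: 2 × 338 = 676
  C-H: 7 × 429 = 3003
  C-I: 1 × 243 = 243
  Σ(formed) = 3922 kJ
ΔH = Σ(broken) − Σ(formed) = 3808 − 3922 = −114 kJ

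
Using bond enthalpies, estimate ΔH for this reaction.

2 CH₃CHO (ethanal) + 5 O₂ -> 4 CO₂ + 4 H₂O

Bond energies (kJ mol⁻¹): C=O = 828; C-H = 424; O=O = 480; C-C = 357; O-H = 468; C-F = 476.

ΔH ≈ −2206 kJ

Bonds broken (reactants):
  C-C: 2 × 357 = 714
  C-H: 8 × 424 = 3392
  C=O: 2 × 828 = 1656
  O=O: 5 × 480 = 2400
  Σ(broken) = 8162 kJ
Bonds formed (products):
  C=O: 8 × 828 = 6624
  O-H: 8 × 468 = 3744
  Σ(formed) = 10368 kJ
ΔH = Σ(broken) − Σ(formed) = 8162 − 10368 = −2206 kJ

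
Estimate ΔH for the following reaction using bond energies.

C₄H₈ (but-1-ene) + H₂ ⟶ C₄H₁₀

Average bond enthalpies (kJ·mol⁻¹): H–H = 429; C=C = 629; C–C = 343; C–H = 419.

ΔH ≈ −123 kJ

Bonds broken (reactants):
  C–C: 2 × 343 = 686
  C–H: 8 × 419 = 3352
  C=C: 1 × 629 = 629
  H–H: 1 × 429 = 429
  Σ(broken) = 5096 kJ
Bonds formed (products):
  C–C: 3 × 343 = 1029
  C–H: 10 × 419 = 4190
  Σ(formed) = 5219 kJ
ΔH = Σ(broken) − Σ(formed) = 5096 − 5219 = −123 kJ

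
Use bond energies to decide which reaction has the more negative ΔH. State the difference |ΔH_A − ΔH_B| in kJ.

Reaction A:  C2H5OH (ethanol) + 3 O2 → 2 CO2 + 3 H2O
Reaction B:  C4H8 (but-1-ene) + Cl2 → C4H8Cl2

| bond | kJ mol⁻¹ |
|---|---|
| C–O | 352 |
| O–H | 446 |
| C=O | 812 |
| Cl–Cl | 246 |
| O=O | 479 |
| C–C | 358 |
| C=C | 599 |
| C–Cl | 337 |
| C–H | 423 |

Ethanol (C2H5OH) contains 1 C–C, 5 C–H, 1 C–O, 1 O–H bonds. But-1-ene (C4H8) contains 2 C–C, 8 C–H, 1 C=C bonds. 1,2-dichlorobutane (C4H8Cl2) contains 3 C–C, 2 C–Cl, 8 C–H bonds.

Reaction A:
  Bonds broken (reactants):
    C–C: 1 × 358 = 358
    C–H: 5 × 423 = 2115
    C–O: 1 × 352 = 352
    O–H: 1 × 446 = 446
    O=O: 3 × 479 = 1437
    Σ(broken) = 4708 kJ
  Bonds formed (products):
    C=O: 4 × 812 = 3248
    O–H: 6 × 446 = 2676
    Σ(formed) = 5924 kJ
  ΔH_A = 4708 − 5924 = −1216 kJ
Reaction B:
  Bonds broken (reactants):
    C–C: 2 × 358 = 716
    C–H: 8 × 423 = 3384
    C=C: 1 × 599 = 599
    Cl–Cl: 1 × 246 = 246
    Σ(broken) = 4945 kJ
  Bonds formed (products):
    C–C: 3 × 358 = 1074
    C–Cl: 2 × 337 = 674
    C–H: 8 × 423 = 3384
    Σ(formed) = 5132 kJ
  ΔH_B = 4945 − 5132 = −187 kJ
ΔH_A − ΔH_B = −1029 kJ, so reaction A has the more negative ΔH; |ΔH_A − ΔH_B| = 1029 kJ.

Reaction A, by 1029 kJ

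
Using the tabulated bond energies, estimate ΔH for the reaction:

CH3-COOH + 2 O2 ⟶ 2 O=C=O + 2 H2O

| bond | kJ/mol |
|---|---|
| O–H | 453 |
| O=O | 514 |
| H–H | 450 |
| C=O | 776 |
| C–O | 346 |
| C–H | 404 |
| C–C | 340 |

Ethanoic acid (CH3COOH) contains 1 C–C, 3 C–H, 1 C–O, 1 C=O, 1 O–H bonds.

Bonds broken (reactants):
  C–C: 1 × 340 = 340
  C–H: 3 × 404 = 1212
  C–O: 1 × 346 = 346
  C=O: 1 × 776 = 776
  O–H: 1 × 453 = 453
  O=O: 2 × 514 = 1028
  Σ(broken) = 4155 kJ
Bonds formed (products):
  C=O: 4 × 776 = 3104
  O–H: 4 × 453 = 1812
  Σ(formed) = 4916 kJ
ΔH = Σ(broken) − Σ(formed) = 4155 − 4916 = −761 kJ

ΔH ≈ −761 kJ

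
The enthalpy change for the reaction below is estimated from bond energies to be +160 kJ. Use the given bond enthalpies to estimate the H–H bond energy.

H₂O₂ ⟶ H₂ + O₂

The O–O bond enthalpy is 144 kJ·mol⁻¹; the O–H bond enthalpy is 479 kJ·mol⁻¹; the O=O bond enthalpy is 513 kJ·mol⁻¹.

Let D be the H–H bond energy.
Σ(broken) = 2×479 + 1×144 = 1102
Σ(formed) = 1×D + 1×513 = 513 + D
ΔH = Σ(broken) − Σ(formed) = (1102) − (513 + D) = +589 − D
Setting this equal to +160 kJ gives D = 429 kJ/mol.

D(H–H) ≈ 429 kJ/mol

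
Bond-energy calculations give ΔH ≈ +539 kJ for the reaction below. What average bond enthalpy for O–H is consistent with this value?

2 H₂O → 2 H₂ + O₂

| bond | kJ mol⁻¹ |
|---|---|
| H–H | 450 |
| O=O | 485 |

D(O–H) ≈ 481 kJ/mol

Let D be the O–H bond energy.
Σ(broken) = 4×D = 4D
Σ(formed) = 2×450 + 1×485 = 1385
ΔH = Σ(broken) − Σ(formed) = (4D) − (1385) = −1385 + 4D
Setting this equal to +539 kJ gives 4D = 1924, so D = 481 kJ/mol.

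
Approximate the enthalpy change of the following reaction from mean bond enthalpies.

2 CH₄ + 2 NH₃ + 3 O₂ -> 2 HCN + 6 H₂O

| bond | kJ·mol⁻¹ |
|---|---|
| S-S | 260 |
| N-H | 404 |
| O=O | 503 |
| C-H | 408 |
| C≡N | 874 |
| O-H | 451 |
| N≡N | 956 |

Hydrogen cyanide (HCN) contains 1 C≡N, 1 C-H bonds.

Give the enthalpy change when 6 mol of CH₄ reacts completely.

Bonds broken (reactants):
  C-H: 8 × 408 = 3264
  N-H: 6 × 404 = 2424
  O=O: 3 × 503 = 1509
  Σ(broken) = 7197 kJ
Bonds formed (products):
  C≡N: 2 × 874 = 1748
  C-H: 2 × 408 = 816
  O-H: 12 × 451 = 5412
  Σ(formed) = 7976 kJ
ΔH = Σ(broken) − Σ(formed) = 7197 − 7976 = −779 kJ
For 3× the reaction as written: 3 × (−779) = −2337 kJ

ΔH = −2337 kJ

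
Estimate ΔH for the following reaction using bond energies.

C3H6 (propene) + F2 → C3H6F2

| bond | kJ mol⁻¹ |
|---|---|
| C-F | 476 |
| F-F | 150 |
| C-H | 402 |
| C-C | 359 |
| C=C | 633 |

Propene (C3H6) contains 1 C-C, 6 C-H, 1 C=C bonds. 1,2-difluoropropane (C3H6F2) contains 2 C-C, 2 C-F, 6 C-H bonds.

ΔH ≈ −528 kJ

Bonds broken (reactants):
  C-C: 1 × 359 = 359
  C-H: 6 × 402 = 2412
  C=C: 1 × 633 = 633
  F-F: 1 × 150 = 150
  Σ(broken) = 3554 kJ
Bonds formed (products):
  C-C: 2 × 359 = 718
  C-F: 2 × 476 = 952
  C-H: 6 × 402 = 2412
  Σ(formed) = 4082 kJ
ΔH = Σ(broken) − Σ(formed) = 3554 − 4082 = −528 kJ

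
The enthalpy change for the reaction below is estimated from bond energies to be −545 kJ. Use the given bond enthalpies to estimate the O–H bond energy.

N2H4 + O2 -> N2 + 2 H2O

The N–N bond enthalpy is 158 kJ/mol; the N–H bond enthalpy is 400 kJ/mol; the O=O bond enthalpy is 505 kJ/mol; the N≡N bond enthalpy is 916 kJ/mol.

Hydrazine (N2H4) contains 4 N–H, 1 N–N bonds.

Let D be the O–H bond energy.
Σ(broken) = 4×400 + 1×158 + 1×505 = 2263
Σ(formed) = 1×916 + 4×D = 916 + 4D
ΔH = Σ(broken) − Σ(formed) = (2263) − (916 + 4D) = +1347 − 4D
Setting this equal to −545 kJ gives 4D = 1892, so D = 473 kJ/mol.

D(O–H) ≈ 473 kJ/mol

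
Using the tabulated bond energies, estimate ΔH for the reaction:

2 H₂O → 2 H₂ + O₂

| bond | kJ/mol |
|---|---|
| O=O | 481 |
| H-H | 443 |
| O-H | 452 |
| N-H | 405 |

ΔH ≈ +441 kJ

Bonds broken (reactants):
  O-H: 4 × 452 = 1808
  Σ(broken) = 1808 kJ
Bonds formed (products):
  H-H: 2 × 443 = 886
  O=O: 1 × 481 = 481
  Σ(formed) = 1367 kJ
ΔH = Σ(broken) − Σ(formed) = 1808 − 1367 = +441 kJ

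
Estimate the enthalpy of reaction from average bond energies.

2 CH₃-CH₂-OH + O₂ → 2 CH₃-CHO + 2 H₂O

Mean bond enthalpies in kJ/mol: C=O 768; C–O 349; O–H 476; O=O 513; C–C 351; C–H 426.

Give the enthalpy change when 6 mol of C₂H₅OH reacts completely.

Bonds broken (reactants):
  C–C: 2 × 351 = 702
  C–H: 10 × 426 = 4260
  C–O: 2 × 349 = 698
  O–H: 2 × 476 = 952
  O=O: 1 × 513 = 513
  Σ(broken) = 7125 kJ
Bonds formed (products):
  C–C: 2 × 351 = 702
  C–H: 8 × 426 = 3408
  C=O: 2 × 768 = 1536
  O–H: 4 × 476 = 1904
  Σ(formed) = 7550 kJ
ΔH = Σ(broken) − Σ(formed) = 7125 − 7550 = −425 kJ
For 3× the reaction as written: 3 × (−425) = −1275 kJ

ΔH = −1275 kJ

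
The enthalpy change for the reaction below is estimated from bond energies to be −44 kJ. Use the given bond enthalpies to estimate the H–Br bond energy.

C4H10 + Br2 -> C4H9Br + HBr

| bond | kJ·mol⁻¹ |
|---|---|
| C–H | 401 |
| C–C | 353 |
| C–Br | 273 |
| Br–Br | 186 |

D(H–Br) ≈ 358 kJ/mol

Let D be the H–Br bond energy.
Σ(broken) = 1×186 + 3×353 + 10×401 = 5255
Σ(formed) = 1×273 + 3×353 + 9×401 + 1×D = 4941 + D
ΔH = Σ(broken) − Σ(formed) = (5255) − (4941 + D) = +314 − D
Setting this equal to −44 kJ gives D = 358 kJ/mol.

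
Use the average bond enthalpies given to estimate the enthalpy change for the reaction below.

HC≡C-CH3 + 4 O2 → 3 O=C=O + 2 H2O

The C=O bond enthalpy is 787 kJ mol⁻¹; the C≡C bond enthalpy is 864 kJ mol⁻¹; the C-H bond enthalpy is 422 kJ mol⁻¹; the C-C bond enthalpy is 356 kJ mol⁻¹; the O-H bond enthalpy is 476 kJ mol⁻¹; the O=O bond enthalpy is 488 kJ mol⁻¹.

Bonds broken (reactants):
  C≡C: 1 × 864 = 864
  C-C: 1 × 356 = 356
  C-H: 4 × 422 = 1688
  O=O: 4 × 488 = 1952
  Σ(broken) = 4860 kJ
Bonds formed (products):
  C=O: 6 × 787 = 4722
  O-H: 4 × 476 = 1904
  Σ(formed) = 6626 kJ
ΔH = Σ(broken) − Σ(formed) = 4860 − 6626 = −1766 kJ

ΔH ≈ −1766 kJ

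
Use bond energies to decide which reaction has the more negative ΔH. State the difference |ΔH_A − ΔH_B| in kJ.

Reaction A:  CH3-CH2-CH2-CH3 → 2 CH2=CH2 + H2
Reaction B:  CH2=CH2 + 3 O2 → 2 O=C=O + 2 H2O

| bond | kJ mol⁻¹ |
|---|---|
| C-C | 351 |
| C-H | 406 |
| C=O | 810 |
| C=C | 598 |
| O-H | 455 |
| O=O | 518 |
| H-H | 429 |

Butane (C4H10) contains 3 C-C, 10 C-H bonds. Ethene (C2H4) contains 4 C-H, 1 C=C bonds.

Reaction B, by 1524 kJ

Reaction A:
  Bonds broken (reactants):
    C-C: 3 × 351 = 1053
    C-H: 10 × 406 = 4060
    Σ(broken) = 5113 kJ
  Bonds formed (products):
    C-H: 8 × 406 = 3248
    C=C: 2 × 598 = 1196
    H-H: 1 × 429 = 429
    Σ(formed) = 4873 kJ
  ΔH_A = 5113 − 4873 = +240 kJ
Reaction B:
  Bonds broken (reactants):
    C-H: 4 × 406 = 1624
    C=C: 1 × 598 = 598
    O=O: 3 × 518 = 1554
    Σ(broken) = 3776 kJ
  Bonds formed (products):
    C=O: 4 × 810 = 3240
    O-H: 4 × 455 = 1820
    Σ(formed) = 5060 kJ
  ΔH_B = 3776 − 5060 = −1284 kJ
ΔH_A − ΔH_B = +1524 kJ, so reaction B has the more negative ΔH; |ΔH_A − ΔH_B| = 1524 kJ.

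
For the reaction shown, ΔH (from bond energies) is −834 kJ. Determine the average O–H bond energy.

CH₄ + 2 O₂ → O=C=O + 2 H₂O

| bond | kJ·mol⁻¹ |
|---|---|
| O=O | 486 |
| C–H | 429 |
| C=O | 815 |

D(O–H) ≈ 473 kJ/mol

Let D be the O–H bond energy.
Σ(broken) = 4×429 + 2×486 = 2688
Σ(formed) = 2×815 + 4×D = 1630 + 4D
ΔH = Σ(broken) − Σ(formed) = (2688) − (1630 + 4D) = +1058 − 4D
Setting this equal to −834 kJ gives 4D = 1892, so D = 473 kJ/mol.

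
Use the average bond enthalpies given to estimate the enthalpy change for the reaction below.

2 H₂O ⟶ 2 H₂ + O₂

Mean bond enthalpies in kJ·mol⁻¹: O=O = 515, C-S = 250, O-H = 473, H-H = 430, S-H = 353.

ΔH ≈ +517 kJ

Bonds broken (reactants):
  O-H: 4 × 473 = 1892
  Σ(broken) = 1892 kJ
Bonds formed (products):
  H-H: 2 × 430 = 860
  O=O: 1 × 515 = 515
  Σ(formed) = 1375 kJ
ΔH = Σ(broken) − Σ(formed) = 1892 − 1375 = +517 kJ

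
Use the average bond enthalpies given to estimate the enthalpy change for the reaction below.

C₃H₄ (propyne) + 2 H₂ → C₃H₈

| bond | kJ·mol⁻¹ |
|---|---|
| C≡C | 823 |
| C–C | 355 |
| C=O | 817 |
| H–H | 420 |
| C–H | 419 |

ΔH ≈ −368 kJ

Bonds broken (reactants):
  C≡C: 1 × 823 = 823
  C–C: 1 × 355 = 355
  C–H: 4 × 419 = 1676
  H–H: 2 × 420 = 840
  Σ(broken) = 3694 kJ
Bonds formed (products):
  C–C: 2 × 355 = 710
  C–H: 8 × 419 = 3352
  Σ(formed) = 4062 kJ
ΔH = Σ(broken) − Σ(formed) = 3694 − 4062 = −368 kJ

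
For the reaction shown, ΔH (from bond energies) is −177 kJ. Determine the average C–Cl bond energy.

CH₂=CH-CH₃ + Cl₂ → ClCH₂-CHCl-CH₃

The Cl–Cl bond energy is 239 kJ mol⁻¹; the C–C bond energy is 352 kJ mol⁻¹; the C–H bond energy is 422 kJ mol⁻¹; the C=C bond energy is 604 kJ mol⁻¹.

D(C–Cl) ≈ 334 kJ/mol

Let D be the C–Cl bond energy.
Σ(broken) = 1×352 + 6×422 + 1×604 + 1×239 = 3727
Σ(formed) = 2×352 + 2×D + 6×422 = 3236 + 2D
ΔH = Σ(broken) − Σ(formed) = (3727) − (3236 + 2D) = +491 − 2D
Setting this equal to −177 kJ gives 2D = 668, so D = 334 kJ/mol.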